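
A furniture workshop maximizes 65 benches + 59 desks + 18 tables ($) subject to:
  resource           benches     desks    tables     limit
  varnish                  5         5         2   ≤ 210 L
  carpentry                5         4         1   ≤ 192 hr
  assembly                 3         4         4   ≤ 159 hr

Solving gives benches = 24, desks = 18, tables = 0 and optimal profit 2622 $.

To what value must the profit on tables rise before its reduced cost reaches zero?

At the optimum: varnish uses 210 of 210 (binding); carpentry uses 192 of 192 (binding); assembly uses 144 of 159 (slack = 15).
Since assembly is not tight, its dual is 0.
Dual feasibility on the basic columns requires 5·y_varnish + 5·y_carpentry = 65, 5·y_varnish + 4·y_carpentry = 59.
This yields shadow prices y_varnish = 7, y_carpentry = 6.
tables enters the basis when its profit ≥ yᵀa₃ = 7·2 + 6·1 = 20.

20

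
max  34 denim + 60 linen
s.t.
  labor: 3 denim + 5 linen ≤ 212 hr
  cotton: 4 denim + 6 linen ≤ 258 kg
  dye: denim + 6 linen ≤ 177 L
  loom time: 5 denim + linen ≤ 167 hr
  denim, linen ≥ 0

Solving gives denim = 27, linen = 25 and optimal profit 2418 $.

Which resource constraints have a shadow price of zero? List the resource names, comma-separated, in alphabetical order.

labor, loom time

labor: 206/212 (slack 6)
cotton: 258/258 (binding)
dye: 177/177 (binding)
loom time: 160/167 (slack 7)
By complementary slackness, a constraint with positive slack has shadow price 0 → labor, loom time.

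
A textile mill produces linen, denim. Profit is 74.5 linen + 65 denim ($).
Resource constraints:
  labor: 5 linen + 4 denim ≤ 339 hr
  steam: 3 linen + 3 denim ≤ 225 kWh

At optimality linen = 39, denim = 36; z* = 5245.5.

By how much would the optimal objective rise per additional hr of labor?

9.5

At the optimum: labor uses 339 of 339 (binding); steam uses 225 of 225 (binding).
Dual feasibility on the basic columns requires 5·y_labor + 3·y_steam = 74.5, 4·y_labor + 3·y_steam = 65.
This yields shadow prices y_labor = 9.5, y_steam = 9.
Shadow price of labor = 9.5.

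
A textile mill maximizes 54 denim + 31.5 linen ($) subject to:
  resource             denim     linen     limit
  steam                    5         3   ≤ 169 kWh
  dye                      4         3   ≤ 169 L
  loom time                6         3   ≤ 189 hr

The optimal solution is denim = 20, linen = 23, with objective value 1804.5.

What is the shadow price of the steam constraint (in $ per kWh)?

9

At the optimum: steam uses 169 of 169 (binding); dye uses 149 of 169 (slack = 20); loom time uses 189 of 189 (binding).
Slack constraints have shadow price 0 (complementary slackness).
The binding rows give the dual system: 5·y_steam + 6·y_loom time = 54 and 3·y_steam + 3·y_loom time = 31.5.
Solving: y_steam = 9, y_loom time = 1.5.
Shadow price of steam = 9.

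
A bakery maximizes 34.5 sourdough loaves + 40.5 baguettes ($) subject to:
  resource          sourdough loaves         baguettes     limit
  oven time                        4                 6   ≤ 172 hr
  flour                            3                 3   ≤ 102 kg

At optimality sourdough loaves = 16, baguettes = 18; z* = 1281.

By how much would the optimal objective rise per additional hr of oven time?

3

At the optimum: oven time uses 172 of 172 (binding); flour uses 102 of 102 (binding).
The binding rows give the dual system: 4·y_oven time + 3·y_flour = 34.5 and 6·y_oven time + 3·y_flour = 40.5.
Solving: y_oven time = 3, y_flour = 7.5.
Shadow price of oven time = 3.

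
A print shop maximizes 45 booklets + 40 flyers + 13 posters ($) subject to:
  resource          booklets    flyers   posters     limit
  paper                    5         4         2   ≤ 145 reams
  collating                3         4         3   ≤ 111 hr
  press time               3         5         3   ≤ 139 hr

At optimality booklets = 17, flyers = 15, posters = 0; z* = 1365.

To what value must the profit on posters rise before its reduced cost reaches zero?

22.5

At the optimum: paper uses 145 of 145 (binding); collating uses 111 of 111 (binding); press time uses 126 of 139 (slack = 13).
Since press time is not tight, its dual is 0.
From A_Bᵀ y = c: 5·y_paper + 3·y_collating = 45; 4·y_paper + 4·y_collating = 40.
→ y_paper = 7.5 and y_collating = 2.5.
posters enters the basis when its profit ≥ yᵀa₃ = 7.5·2 + 2.5·3 = 22.5.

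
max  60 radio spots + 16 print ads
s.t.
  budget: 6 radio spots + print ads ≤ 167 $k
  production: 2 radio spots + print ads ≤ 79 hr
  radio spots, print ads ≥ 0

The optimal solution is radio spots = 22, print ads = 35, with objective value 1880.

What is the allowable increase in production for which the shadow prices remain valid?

Binding constraints: budget, production. The basis is B = [[6,1],[2,1]] with det 4.
Per unit increase in production, x* moves by d = (-0.25, 1.5).
The basis stays optimal until radio spots reaches 0; allowable increase = 88 hr.

88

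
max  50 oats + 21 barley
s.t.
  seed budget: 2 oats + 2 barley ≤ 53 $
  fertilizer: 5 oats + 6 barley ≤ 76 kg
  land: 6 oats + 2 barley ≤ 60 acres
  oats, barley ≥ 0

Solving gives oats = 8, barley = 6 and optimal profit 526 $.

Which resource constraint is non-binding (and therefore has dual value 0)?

seed budget: 28/53 (slack 25)
fertilizer: 76/76 (binding)
land: 60/60 (binding)
By complementary slackness, a constraint with positive slack has shadow price 0 → seed budget.

seed budget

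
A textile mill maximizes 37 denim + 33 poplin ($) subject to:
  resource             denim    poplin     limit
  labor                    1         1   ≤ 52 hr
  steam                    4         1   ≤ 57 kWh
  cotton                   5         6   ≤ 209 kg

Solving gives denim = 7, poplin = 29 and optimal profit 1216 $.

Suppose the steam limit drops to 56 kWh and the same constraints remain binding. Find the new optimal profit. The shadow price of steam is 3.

1213

Δb = -1, so new z* = 1216 + (3)·(-1) = 1216 − 3 = 1213.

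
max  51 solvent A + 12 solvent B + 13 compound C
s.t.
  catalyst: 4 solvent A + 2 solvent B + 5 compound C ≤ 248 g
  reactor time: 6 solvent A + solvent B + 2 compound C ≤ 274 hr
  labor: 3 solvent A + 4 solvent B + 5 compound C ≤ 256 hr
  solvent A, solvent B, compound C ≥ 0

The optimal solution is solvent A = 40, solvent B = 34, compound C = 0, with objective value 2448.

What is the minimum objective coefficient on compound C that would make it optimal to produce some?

21

At the optimum: catalyst uses 228 of 248 (slack = 20); reactor time uses 274 of 274 (binding); labor uses 256 of 256 (binding).
By complementary slackness, y = 0 for the non-binding constraint.
The binding rows give the dual system: 6·y_reactor time + 3·y_labor = 51 and 1·y_reactor time + 4·y_labor = 12.
→ y_reactor time = 8 and y_labor = 1.
compound C enters the basis when its profit ≥ yᵀa₃ = 8·2 + 1·5 = 21.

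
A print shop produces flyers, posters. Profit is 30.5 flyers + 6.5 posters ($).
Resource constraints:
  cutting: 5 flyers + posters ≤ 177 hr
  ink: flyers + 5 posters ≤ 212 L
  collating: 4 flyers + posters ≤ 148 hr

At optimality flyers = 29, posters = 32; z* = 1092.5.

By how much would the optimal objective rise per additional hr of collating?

2

Binding: cutting and collating. Non-binding: ink (23 unused).
Since ink is not tight, its dual is 0.
Dual feasibility on the basic columns requires 5·y_cutting + 4·y_collating = 30.5, 1·y_cutting + 1·y_collating = 6.5.
→ y_cutting = 4.5 and y_collating = 2.
Shadow price of collating = 2.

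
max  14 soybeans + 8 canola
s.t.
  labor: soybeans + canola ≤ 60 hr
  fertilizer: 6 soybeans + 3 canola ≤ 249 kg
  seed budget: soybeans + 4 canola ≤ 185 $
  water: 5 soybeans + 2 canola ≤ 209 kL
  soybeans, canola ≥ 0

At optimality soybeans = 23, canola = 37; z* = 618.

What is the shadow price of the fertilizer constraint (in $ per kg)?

At the optimum: labor uses 60 of 60 (binding); fertilizer uses 249 of 249 (binding); seed budget uses 171 of 185 (slack = 14); water uses 189 of 209 (slack = 20).
Slack constraints have shadow price 0 (complementary slackness).
Dual feasibility on the basic columns requires 1·y_labor + 6·y_fertilizer = 14, 1·y_labor + 3·y_fertilizer = 8.
Solving: y_labor = 2, y_fertilizer = 2.
Shadow price of fertilizer = 2.

2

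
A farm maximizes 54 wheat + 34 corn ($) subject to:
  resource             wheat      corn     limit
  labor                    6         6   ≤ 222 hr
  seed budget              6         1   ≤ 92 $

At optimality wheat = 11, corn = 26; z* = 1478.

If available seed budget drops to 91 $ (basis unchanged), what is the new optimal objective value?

At the optimum: labor uses 222 of 222 (binding); seed budget uses 92 of 92 (binding).
The binding rows give the dual system: 6·y_labor + 6·y_seed budget = 54 and 6·y_labor + 1·y_seed budget = 34.
→ y_labor = 5 and y_seed budget = 4.
Δz = y_seed budget·Δb = 4 × (-1) = -4, so new z* = 1478 − 4 = 1474.

1474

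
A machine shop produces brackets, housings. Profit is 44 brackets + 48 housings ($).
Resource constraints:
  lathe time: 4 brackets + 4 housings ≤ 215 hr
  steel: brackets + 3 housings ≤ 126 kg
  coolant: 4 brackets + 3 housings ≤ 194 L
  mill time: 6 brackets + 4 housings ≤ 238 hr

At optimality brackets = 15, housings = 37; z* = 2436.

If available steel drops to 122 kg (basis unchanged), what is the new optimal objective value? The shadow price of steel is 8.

Δb = -4, so new z* = 2436 + (8)·(-4) = 2436 − 32 = 2404.

2404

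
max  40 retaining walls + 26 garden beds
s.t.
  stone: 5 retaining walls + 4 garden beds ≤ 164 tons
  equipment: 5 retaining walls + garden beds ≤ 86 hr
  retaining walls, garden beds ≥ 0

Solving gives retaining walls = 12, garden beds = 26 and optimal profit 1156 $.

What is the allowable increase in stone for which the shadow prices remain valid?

180

Binding constraints: stone, equipment. The basis is B = [[5,4],[5,1]] with det -15.
Per unit increase in stone, x* moves by d = (-0.0667, 0.3333).
The basis stays optimal until retaining walls reaches 0; allowable increase = 180 tons.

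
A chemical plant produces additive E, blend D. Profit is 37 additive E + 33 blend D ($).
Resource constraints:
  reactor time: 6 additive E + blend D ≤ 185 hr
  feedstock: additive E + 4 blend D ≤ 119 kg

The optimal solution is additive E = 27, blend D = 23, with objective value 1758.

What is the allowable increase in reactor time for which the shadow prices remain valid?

Binding constraints: reactor time, feedstock. The basis is B = [[6,1],[1,4]] with det 23.
Per unit increase in reactor time, x* moves by d = (0.1739, -0.0435).
The basis stays optimal until blend D reaches 0; allowable increase = 529 hr.

529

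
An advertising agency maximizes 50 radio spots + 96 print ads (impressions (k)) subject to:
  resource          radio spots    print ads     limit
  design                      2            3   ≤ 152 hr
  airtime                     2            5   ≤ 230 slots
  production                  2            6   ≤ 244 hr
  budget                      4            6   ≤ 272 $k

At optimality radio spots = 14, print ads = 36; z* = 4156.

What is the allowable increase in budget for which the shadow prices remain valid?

Binding constraints: production, budget. The basis is B = [[2,6],[4,6]] with det -12.
Per unit increase in budget, x* moves by d = (0.5, -0.1667).
The basis stays optimal until design becomes binding; allowable increase = 32 $k.

32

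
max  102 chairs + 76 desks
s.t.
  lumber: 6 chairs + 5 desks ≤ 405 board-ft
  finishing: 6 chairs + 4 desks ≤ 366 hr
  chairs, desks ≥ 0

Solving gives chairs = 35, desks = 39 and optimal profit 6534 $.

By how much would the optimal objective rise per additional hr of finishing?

9

At the optimum: lumber uses 405 of 405 (binding); finishing uses 366 of 366 (binding).
From A_Bᵀ y = c: 6·y_lumber + 6·y_finishing = 102; 5·y_lumber + 4·y_finishing = 76.
Solving: y_lumber = 8, y_finishing = 9.
Shadow price of finishing = 9.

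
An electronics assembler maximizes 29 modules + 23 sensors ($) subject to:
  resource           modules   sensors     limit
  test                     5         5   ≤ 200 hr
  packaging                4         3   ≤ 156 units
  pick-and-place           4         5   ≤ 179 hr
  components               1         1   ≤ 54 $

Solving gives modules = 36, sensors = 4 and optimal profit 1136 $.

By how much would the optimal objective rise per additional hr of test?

1

Check each constraint at x*: test 200/200 (tight); packaging 156/156 (tight); pick-and-place 164/179 (slack 15); components 40/54 (slack 14).
By complementary slackness, y = 0 for the non-binding constraints.
From A_Bᵀ y = c: 5·y_test + 4·y_packaging = 29; 5·y_test + 3·y_packaging = 23.
Solving: y_test = 1, y_packaging = 6.
Shadow price of test = 1.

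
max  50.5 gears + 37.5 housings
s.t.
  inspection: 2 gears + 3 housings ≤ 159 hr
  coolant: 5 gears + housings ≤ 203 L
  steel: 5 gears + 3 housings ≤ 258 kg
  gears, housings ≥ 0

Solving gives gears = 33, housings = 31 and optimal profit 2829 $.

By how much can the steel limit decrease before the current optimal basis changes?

Binding constraints: inspection, steel. The basis is B = [[2,3],[5,3]] with det -9.
Per unit decrease in steel, x* moves by d = (-0.3333, 0.2222).
The basis stays optimal until gears reaches 0; allowable decrease = 99 kg.

99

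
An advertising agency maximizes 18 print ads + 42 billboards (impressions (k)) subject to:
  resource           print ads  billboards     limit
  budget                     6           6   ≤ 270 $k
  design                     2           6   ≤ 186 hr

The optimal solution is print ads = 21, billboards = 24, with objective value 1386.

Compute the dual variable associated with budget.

1

Check each constraint at x*: budget 270/270 (tight); design 186/186 (tight).
Dual feasibility on the basic columns requires 6·y_budget + 2·y_design = 18, 6·y_budget + 6·y_design = 42.
Solving: y_budget = 1, y_design = 6.
Shadow price of budget = 1.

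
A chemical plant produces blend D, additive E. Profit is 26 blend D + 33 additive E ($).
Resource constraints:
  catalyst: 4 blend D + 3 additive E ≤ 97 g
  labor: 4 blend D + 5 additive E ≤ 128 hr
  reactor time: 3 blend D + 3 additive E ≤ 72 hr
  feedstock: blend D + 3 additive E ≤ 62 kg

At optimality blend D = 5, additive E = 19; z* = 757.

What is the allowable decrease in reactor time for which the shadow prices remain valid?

Binding constraints: reactor time, feedstock. The basis is B = [[3,3],[1,3]] with det 6.
Per unit decrease in reactor time, x* moves by d = (-0.5, 0.1667).
The basis stays optimal until blend D reaches 0; allowable decrease = 10 hr.

10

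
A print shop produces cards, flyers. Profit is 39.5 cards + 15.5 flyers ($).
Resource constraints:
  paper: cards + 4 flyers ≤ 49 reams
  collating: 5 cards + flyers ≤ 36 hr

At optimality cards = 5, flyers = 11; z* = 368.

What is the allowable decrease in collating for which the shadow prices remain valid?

23.75

Binding constraints: paper, collating. The basis is B = [[1,4],[5,1]] with det -19.
Per unit decrease in collating, x* moves by d = (-0.2105, 0.0526).
The basis stays optimal until cards reaches 0; allowable decrease = 23.75 hr.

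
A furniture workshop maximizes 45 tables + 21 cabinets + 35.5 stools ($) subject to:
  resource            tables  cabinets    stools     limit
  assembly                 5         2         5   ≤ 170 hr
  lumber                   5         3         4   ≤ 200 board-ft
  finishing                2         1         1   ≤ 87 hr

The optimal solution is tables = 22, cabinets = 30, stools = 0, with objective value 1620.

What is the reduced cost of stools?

-6.5

Check each constraint at x*: assembly 170/170 (tight); lumber 200/200 (tight); finishing 74/87 (slack 13).
Since finishing is not tight, its dual is 0.
From A_Bᵀ y = c: 5·y_assembly + 5·y_lumber = 45; 2·y_assembly + 3·y_lumber = 21.
→ y_assembly = 6 and y_lumber = 3.
Reduced cost of stools: c₃ − yᵀa₃ = 35.5 − (6·5 + 3·4) = 35.5 − 42 = -6.5.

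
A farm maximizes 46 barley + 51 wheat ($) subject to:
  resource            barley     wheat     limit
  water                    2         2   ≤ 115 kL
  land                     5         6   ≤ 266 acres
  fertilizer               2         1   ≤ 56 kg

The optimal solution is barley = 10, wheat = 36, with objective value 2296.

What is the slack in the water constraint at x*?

23

water used = 2·10 + 2·36 = 92; slack = 115 − 92 = 23.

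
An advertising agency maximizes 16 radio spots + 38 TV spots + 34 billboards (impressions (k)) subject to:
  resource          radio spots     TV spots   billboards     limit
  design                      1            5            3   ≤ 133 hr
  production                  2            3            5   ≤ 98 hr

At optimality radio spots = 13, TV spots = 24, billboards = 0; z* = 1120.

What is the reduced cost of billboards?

-8

Check each constraint at x*: design 133/133 (tight); production 98/98 (tight).
From A_Bᵀ y = c: 1·y_design + 2·y_production = 16; 5·y_design + 3·y_production = 38.
Solving: y_design = 4, y_production = 6.
Reduced cost of billboards: c₃ − yᵀa₃ = 34 − (4·3 + 6·5) = 34 − 42 = -8.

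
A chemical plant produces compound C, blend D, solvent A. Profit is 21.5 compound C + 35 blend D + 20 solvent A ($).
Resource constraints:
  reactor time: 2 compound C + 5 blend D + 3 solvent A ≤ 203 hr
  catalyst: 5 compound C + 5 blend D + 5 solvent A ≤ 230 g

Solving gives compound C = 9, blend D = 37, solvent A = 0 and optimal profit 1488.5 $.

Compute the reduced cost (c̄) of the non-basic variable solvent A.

-6

Check each constraint at x*: reactor time 203/203 (tight); catalyst 230/230 (tight).
The binding rows give the dual system: 2·y_reactor time + 5·y_catalyst = 21.5 and 5·y_reactor time + 5·y_catalyst = 35.
→ y_reactor time = 4.5 and y_catalyst = 2.5.
Reduced cost of solvent A: c₃ − yᵀa₃ = 20 − (4.5·3 + 2.5·5) = 20 − 26 = -6.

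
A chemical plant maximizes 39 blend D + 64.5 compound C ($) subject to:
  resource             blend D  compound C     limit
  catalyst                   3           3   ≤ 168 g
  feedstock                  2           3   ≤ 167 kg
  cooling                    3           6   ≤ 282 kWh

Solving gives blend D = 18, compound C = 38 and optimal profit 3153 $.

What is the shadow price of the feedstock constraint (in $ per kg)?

0

Check each constraint at x*: catalyst 168/168 (tight); feedstock 150/167 (slack 17); cooling 282/282 (tight).
Slack constraints have shadow price 0 (complementary slackness).
From A_Bᵀ y = c: 3·y_catalyst + 3·y_cooling = 39; 3·y_catalyst + 6·y_cooling = 64.5.
This yields shadow prices y_catalyst = 4.5, y_cooling = 8.5.
Shadow price of feedstock = 0.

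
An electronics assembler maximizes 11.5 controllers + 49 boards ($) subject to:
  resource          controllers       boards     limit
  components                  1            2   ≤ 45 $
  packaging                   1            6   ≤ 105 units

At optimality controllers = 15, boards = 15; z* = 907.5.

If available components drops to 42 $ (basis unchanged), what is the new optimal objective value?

Check each constraint at x*: components 45/45 (tight); packaging 105/105 (tight).
The binding rows give the dual system: 1·y_components + 1·y_packaging = 11.5 and 2·y_components + 6·y_packaging = 49.
→ y_components = 5 and y_packaging = 6.5.
Δz = y_components·Δb = 5 × (-3) = -15, so new z* = 907.5 − 15 = 892.5.

892.5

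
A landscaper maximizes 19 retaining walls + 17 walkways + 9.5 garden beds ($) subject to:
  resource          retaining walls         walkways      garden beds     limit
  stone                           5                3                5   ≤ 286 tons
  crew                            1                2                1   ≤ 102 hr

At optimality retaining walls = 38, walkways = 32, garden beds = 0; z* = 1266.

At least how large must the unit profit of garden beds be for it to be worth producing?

Check each constraint at x*: stone 286/286 (tight); crew 102/102 (tight).
Dual feasibility on the basic columns requires 5·y_stone + 1·y_crew = 19, 3·y_stone + 2·y_crew = 17.
Solving: y_stone = 3, y_crew = 4.
garden beds enters the basis when its profit ≥ yᵀa₃ = 3·5 + 4·1 = 19.

19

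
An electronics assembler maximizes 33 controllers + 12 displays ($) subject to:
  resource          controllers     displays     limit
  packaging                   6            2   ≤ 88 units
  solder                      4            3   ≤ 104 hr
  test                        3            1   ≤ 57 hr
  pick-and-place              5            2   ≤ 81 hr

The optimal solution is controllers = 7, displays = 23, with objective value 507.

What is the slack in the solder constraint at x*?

7

solder used = 4·7 + 3·23 = 97; slack = 104 − 97 = 7.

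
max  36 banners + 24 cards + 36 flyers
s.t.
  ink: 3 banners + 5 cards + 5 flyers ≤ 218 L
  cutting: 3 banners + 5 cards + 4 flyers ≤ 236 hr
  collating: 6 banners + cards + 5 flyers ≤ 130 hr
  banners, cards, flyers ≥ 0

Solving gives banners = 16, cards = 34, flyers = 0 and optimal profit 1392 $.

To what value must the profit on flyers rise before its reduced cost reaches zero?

40

Binding: ink and collating. Non-binding: cutting (18 unused).
Slack constraints have shadow price 0 (complementary slackness).
From A_Bᵀ y = c: 3·y_ink + 6·y_collating = 36; 5·y_ink + 1·y_collating = 24.
Solving: y_ink = 4, y_collating = 4.
flyers enters the basis when its profit ≥ yᵀa₃ = 4·5 + 4·5 = 40.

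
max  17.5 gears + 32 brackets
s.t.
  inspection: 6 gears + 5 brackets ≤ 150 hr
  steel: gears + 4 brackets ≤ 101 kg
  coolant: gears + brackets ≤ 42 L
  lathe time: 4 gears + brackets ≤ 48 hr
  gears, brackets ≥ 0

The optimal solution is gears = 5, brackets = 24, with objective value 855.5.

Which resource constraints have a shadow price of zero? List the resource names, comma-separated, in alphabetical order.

inspection: 150/150 (binding)
steel: 101/101 (binding)
coolant: 29/42 (slack 13)
lathe time: 44/48 (slack 4)
By complementary slackness, a constraint with positive slack has shadow price 0 → coolant, lathe time.

coolant, lathe time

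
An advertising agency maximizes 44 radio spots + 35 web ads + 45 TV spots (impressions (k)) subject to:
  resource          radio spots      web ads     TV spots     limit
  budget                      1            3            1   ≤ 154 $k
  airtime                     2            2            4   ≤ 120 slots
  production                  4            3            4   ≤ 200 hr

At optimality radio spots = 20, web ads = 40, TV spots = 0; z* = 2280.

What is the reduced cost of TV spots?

-7

Binding: airtime and production. Non-binding: budget (14 unused).
Since budget is not tight, its dual is 0.
Dual feasibility on the basic columns requires 2·y_airtime + 4·y_production = 44, 2·y_airtime + 3·y_production = 35.
→ y_airtime = 4 and y_production = 9.
Reduced cost of TV spots: c₃ − yᵀa₃ = 45 − (4·4 + 9·4) = 45 − 52 = -7.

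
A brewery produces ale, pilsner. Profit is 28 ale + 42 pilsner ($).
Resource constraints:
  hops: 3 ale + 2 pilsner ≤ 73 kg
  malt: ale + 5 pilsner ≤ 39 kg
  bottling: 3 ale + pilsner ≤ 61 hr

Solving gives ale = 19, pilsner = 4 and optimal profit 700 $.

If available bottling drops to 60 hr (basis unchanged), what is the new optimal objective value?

Check each constraint at x*: hops 65/73 (slack 8); malt 39/39 (tight); bottling 61/61 (tight).
By complementary slackness, y = 0 for the non-binding constraint.
The binding rows give the dual system: 1·y_malt + 3·y_bottling = 28 and 5·y_malt + 1·y_bottling = 42.
→ y_malt = 7 and y_bottling = 7.
Δz = y_bottling·Δb = 7 × (-1) = -7, so new z* = 700 − 7 = 693.

693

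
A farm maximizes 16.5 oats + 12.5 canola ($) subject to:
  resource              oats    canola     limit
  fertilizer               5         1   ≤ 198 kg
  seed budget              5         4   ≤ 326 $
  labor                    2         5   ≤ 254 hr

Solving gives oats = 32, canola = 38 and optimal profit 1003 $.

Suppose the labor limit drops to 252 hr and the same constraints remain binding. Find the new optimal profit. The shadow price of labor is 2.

999

Δb = -2, so new z* = 1003 + (2)·(-2) = 1003 − 4 = 999.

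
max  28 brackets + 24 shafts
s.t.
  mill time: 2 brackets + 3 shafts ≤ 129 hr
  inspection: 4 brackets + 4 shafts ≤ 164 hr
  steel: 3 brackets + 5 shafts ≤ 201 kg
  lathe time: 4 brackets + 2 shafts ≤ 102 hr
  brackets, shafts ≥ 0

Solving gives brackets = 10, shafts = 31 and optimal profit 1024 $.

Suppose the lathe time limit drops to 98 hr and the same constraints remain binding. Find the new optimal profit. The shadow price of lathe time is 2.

Δb = -4, so new z* = 1024 + (2)·(-4) = 1024 − 8 = 1016.

1016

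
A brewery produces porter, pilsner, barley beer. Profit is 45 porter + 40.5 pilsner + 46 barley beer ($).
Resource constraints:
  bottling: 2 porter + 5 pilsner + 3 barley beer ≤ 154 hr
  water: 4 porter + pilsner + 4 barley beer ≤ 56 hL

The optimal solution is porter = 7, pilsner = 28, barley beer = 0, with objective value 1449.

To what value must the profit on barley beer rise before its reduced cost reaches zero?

51.5

Both bottling and water are binding at x*.
Dual feasibility on the basic columns requires 2·y_bottling + 4·y_water = 45, 5·y_bottling + 1·y_water = 40.5.
Solving: y_bottling = 6.5, y_water = 8.
barley beer enters the basis when its profit ≥ yᵀa₃ = 6.5·3 + 8·4 = 51.5.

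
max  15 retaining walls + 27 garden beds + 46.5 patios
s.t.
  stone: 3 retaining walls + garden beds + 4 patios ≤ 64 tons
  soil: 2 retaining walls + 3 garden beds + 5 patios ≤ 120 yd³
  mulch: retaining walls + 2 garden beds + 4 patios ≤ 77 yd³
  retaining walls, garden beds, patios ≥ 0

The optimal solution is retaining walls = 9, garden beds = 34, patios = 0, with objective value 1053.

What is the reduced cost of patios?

-4.5

At the optimum: stone uses 61 of 64 (slack = 3); soil uses 120 of 120 (binding); mulch uses 77 of 77 (binding).
Slack constraints have shadow price 0 (complementary slackness).
The binding rows give the dual system: 2·y_soil + 1·y_mulch = 15 and 3·y_soil + 2·y_mulch = 27.
Solving: y_soil = 3, y_mulch = 9.
Reduced cost of patios: c₃ − yᵀa₃ = 46.5 − (3·5 + 9·4) = 46.5 − 51 = -4.5.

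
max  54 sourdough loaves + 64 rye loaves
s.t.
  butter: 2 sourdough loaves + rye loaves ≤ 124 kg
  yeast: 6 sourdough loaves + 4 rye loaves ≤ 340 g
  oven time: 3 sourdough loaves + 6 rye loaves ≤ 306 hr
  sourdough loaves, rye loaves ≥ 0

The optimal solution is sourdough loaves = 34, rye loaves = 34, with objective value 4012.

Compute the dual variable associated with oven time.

7

Check each constraint at x*: butter 102/124 (slack 22); yeast 340/340 (tight); oven time 306/306 (tight).
By complementary slackness, y = 0 for the non-binding constraint.
Dual feasibility on the basic columns requires 6·y_yeast + 3·y_oven time = 54, 4·y_yeast + 6·y_oven time = 64.
→ y_yeast = 5.5 and y_oven time = 7.
Shadow price of oven time = 7.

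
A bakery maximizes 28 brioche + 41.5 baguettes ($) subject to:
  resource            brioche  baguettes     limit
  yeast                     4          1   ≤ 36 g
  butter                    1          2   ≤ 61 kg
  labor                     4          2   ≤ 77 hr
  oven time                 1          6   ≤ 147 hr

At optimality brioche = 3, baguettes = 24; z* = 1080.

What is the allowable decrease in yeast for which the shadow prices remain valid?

11.5

Binding constraints: yeast, oven time. The basis is B = [[4,1],[1,6]] with det 23.
Per unit decrease in yeast, x* moves by d = (-0.2609, 0.0435).
The basis stays optimal until brioche reaches 0; allowable decrease = 11.5 g.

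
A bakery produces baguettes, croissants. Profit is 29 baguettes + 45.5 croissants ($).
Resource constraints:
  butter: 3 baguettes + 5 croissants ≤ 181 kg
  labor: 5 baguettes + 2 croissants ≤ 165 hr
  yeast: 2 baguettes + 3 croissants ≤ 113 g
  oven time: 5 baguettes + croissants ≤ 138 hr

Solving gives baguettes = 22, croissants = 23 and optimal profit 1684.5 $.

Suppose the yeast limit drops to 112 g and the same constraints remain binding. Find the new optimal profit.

1676

Binding: butter and yeast. Non-binding: labor (9 unused), oven time (5 unused).
Since labor, oven time are not tight, their duals are 0.
The binding rows give the dual system: 3·y_butter + 2·y_yeast = 29 and 5·y_butter + 3·y_yeast = 45.5.
Solving: y_butter = 4, y_yeast = 8.5.
Δz = y_yeast·Δb = 8.5 × (-1) = -8.5, so new z* = 1684.5 − 8.5 = 1676.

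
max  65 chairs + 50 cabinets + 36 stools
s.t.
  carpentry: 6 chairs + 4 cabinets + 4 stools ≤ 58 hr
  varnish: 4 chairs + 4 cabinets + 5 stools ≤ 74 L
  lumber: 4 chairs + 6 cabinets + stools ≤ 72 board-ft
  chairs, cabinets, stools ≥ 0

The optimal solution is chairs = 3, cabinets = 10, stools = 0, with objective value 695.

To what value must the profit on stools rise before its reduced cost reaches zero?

40

Check each constraint at x*: carpentry 58/58 (tight); varnish 52/74 (slack 22); lumber 72/72 (tight).
Since varnish is not tight, its dual is 0.
The binding rows give the dual system: 6·y_carpentry + 4·y_lumber = 65 and 4·y_carpentry + 6·y_lumber = 50.
Solving: y_carpentry = 9.5, y_lumber = 2.
stools enters the basis when its profit ≥ yᵀa₃ = 9.5·4 + 2·1 = 40.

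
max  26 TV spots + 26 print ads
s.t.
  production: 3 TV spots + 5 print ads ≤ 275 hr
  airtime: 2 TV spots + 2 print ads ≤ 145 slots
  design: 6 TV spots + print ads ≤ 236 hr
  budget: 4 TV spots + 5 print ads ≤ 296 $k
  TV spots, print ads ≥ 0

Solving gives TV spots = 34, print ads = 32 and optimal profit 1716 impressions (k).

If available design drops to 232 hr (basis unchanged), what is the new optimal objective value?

1712

Check each constraint at x*: production 262/275 (slack 13); airtime 132/145 (slack 13); design 236/236 (tight); budget 296/296 (tight).
Since production, airtime are not tight, their duals are 0.
The binding rows give the dual system: 6·y_design + 4·y_budget = 26 and 1·y_design + 5·y_budget = 26.
→ y_design = 1 and y_budget = 5.
Δz = y_design·Δb = 1 × (-4) = -4, so new z* = 1716 − 4 = 1712.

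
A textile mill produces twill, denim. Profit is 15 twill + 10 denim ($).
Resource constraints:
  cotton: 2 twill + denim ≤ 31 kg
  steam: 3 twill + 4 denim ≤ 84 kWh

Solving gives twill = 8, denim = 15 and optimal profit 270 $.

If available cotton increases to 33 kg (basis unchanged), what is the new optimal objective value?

Check each constraint at x*: cotton 31/31 (tight); steam 84/84 (tight).
Dual feasibility on the basic columns requires 2·y_cotton + 3·y_steam = 15, 1·y_cotton + 4·y_steam = 10.
This yields shadow prices y_cotton = 6, y_steam = 1.
Δz = y_cotton·Δb = 6 × (2) = 12, so new z* = 270 + 12 = 282.

282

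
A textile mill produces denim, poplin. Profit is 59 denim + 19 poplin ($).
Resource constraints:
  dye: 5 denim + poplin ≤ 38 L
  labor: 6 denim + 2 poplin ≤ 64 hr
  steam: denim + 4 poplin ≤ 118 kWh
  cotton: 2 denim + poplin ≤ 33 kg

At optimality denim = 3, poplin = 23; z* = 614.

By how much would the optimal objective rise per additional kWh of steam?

0

At the optimum: dye uses 38 of 38 (binding); labor uses 64 of 64 (binding); steam uses 95 of 118 (slack = 23); cotton uses 29 of 33 (slack = 4).
Slack constraints have shadow price 0 (complementary slackness).
Dual feasibility on the basic columns requires 5·y_dye + 6·y_labor = 59, 1·y_dye + 2·y_labor = 19.
This yields shadow prices y_dye = 1, y_labor = 9.
Shadow price of steam = 0.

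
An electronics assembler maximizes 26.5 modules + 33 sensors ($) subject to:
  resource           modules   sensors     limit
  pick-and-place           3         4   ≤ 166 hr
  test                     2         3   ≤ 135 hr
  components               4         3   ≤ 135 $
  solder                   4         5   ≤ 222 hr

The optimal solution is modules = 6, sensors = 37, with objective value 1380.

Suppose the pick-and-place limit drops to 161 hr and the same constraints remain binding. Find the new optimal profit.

1342.5

Binding: pick-and-place and components. Non-binding: test (12 unused), solder (13 unused).
Since test, solder are not tight, their duals are 0.
The binding rows give the dual system: 3·y_pick-and-place + 4·y_components = 26.5 and 4·y_pick-and-place + 3·y_components = 33.
This yields shadow prices y_pick-and-place = 7.5, y_components = 1.
Δz = y_pick-and-place·Δb = 7.5 × (-5) = -37.5, so new z* = 1380 − 37.5 = 1342.5.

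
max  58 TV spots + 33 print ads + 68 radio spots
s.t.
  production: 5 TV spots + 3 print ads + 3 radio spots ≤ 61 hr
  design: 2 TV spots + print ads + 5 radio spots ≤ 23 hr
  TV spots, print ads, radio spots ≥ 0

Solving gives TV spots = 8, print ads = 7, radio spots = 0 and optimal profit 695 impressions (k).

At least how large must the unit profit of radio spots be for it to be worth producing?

Both production and design are binding at x*.
From A_Bᵀ y = c: 5·y_production + 2·y_design = 58; 3·y_production + 1·y_design = 33.
This yields shadow prices y_production = 8, y_design = 9.
radio spots enters the basis when its profit ≥ yᵀa₃ = 8·3 + 9·5 = 69.

69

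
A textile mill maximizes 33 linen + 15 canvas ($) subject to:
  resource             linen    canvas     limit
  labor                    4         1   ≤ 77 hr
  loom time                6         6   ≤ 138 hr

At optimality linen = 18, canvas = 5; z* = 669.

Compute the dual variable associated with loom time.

1.5

Both labor and loom time are binding at x*.
The binding rows give the dual system: 4·y_labor + 6·y_loom time = 33 and 1·y_labor + 6·y_loom time = 15.
This yields shadow prices y_labor = 6, y_loom time = 1.5.
Shadow price of loom time = 1.5.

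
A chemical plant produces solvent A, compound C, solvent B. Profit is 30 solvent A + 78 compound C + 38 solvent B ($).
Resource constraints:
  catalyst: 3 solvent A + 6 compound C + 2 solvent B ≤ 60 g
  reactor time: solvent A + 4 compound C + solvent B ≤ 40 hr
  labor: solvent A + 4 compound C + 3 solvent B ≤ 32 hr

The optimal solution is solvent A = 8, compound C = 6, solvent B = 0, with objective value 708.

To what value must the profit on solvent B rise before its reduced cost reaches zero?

Check each constraint at x*: catalyst 60/60 (tight); reactor time 32/40 (slack 8); labor 32/32 (tight).
By complementary slackness, y = 0 for the non-binding constraint.
The binding rows give the dual system: 3·y_catalyst + 1·y_labor = 30 and 6·y_catalyst + 4·y_labor = 78.
→ y_catalyst = 7 and y_labor = 9.
solvent B enters the basis when its profit ≥ yᵀa₃ = 7·2 + 9·3 = 41.

41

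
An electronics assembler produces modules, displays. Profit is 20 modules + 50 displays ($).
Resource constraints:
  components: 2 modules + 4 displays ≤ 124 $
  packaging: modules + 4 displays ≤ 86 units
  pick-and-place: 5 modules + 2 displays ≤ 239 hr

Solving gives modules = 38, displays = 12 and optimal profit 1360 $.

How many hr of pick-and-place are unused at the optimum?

25

pick-and-place used = 5·38 + 2·12 = 214; slack = 239 − 214 = 25.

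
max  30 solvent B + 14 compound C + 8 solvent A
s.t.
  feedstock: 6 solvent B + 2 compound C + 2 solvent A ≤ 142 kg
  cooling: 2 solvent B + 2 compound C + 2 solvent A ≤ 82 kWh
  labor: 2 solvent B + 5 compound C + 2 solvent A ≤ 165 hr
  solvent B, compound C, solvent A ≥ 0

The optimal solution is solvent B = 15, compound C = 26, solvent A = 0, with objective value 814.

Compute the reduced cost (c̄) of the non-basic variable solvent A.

Check each constraint at x*: feedstock 142/142 (tight); cooling 82/82 (tight); labor 160/165 (slack 5).
By complementary slackness, y = 0 for the non-binding constraint.
Dual feasibility on the basic columns requires 6·y_feedstock + 2·y_cooling = 30, 2·y_feedstock + 2·y_cooling = 14.
→ y_feedstock = 4 and y_cooling = 3.
Reduced cost of solvent A: c₃ − yᵀa₃ = 8 − (4·2 + 3·2) = 8 − 14 = -6.

-6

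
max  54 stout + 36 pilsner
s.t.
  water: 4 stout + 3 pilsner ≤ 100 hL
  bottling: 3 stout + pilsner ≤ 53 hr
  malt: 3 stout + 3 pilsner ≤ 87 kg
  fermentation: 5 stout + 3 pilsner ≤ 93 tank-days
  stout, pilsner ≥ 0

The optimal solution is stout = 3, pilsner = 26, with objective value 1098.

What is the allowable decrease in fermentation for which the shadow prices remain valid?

Binding constraints: malt, fermentation. The basis is B = [[3,3],[5,3]] with det -6.
Per unit decrease in fermentation, x* moves by d = (-0.5, 0.5).
The basis stays optimal until stout reaches 0; allowable decrease = 6 tank-days.

6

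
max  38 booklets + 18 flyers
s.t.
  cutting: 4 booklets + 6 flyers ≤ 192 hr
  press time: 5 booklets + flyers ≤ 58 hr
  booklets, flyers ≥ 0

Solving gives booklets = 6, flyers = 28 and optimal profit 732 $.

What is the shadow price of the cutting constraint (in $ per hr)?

Both cutting and press time are binding at x*.
The binding rows give the dual system: 4·y_cutting + 5·y_press time = 38 and 6·y_cutting + 1·y_press time = 18.
Solving: y_cutting = 2, y_press time = 6.
Shadow price of cutting = 2.

2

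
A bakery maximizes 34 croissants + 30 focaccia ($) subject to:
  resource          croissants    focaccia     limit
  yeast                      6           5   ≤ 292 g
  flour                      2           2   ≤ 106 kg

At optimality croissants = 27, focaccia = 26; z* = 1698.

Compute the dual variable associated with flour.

Check each constraint at x*: yeast 292/292 (tight); flour 106/106 (tight).
Dual feasibility on the basic columns requires 6·y_yeast + 2·y_flour = 34, 5·y_yeast + 2·y_flour = 30.
→ y_yeast = 4 and y_flour = 5.
Shadow price of flour = 5.

5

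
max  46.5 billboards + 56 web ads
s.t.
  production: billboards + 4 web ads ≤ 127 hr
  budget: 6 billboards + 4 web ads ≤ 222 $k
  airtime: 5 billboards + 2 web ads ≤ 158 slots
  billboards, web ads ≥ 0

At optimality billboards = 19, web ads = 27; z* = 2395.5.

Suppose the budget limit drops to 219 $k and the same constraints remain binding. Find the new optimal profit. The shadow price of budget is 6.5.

Δb = -3, so new z* = 2395.5 + (6.5)·(-3) = 2395.5 − 19.5 = 2376.

2376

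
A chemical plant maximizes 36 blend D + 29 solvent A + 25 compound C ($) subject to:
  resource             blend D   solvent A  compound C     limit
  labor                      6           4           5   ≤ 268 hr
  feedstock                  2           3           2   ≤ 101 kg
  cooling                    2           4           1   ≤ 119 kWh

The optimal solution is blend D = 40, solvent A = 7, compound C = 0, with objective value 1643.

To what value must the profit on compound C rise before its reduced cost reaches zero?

Binding: labor and feedstock. Non-binding: cooling (11 unused).
Slack constraints have shadow price 0 (complementary slackness).
Dual feasibility on the basic columns requires 6·y_labor + 2·y_feedstock = 36, 4·y_labor + 3·y_feedstock = 29.
This yields shadow prices y_labor = 5, y_feedstock = 3.
compound C enters the basis when its profit ≥ yᵀa₃ = 5·5 + 3·2 = 31.

31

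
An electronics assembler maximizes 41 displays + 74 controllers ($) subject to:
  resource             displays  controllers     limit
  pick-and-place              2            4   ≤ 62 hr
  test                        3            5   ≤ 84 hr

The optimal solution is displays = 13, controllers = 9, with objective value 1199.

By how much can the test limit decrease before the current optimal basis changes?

Binding constraints: pick-and-place, test. The basis is B = [[2,4],[3,5]] with det -2.
Per unit decrease in test, x* moves by d = (-2, 1).
The basis stays optimal until displays reaches 0; allowable decrease = 6.5 hr.

6.5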